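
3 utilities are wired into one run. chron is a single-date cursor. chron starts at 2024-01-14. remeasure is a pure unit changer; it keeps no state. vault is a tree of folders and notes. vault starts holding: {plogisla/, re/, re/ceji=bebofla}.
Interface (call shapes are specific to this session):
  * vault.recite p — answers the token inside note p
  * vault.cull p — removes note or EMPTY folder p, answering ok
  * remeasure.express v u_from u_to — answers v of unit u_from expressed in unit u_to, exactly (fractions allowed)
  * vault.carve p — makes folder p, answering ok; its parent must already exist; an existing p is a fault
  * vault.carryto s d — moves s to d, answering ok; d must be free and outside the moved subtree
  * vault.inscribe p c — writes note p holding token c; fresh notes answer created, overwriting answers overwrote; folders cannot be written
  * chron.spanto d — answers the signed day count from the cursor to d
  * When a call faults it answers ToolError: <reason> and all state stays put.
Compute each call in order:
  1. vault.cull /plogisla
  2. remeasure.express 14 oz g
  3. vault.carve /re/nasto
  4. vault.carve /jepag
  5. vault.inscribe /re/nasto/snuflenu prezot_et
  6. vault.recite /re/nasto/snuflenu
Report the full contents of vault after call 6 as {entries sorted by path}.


Next I call vault.cull using p=/plogisla, giving ok.
Next I call remeasure.express using v=14, u_from=oz, u_to=g: 317514659/800000.
Using vault.carve using p=/re/nasto, giving ok.
I use vault.carve using p=/jepag, and see ok.
I use vault.inscribe using p=/re/nasto/snuflenu, c=prezot_et, and get created.
Next I call vault.recite using p=/re/nasto/snuflenu: prezot_et.

Answer: {jepag/, re/, re/ceji=bebofla, re/nasto/, re/nasto/snuflenu=prezot_et}


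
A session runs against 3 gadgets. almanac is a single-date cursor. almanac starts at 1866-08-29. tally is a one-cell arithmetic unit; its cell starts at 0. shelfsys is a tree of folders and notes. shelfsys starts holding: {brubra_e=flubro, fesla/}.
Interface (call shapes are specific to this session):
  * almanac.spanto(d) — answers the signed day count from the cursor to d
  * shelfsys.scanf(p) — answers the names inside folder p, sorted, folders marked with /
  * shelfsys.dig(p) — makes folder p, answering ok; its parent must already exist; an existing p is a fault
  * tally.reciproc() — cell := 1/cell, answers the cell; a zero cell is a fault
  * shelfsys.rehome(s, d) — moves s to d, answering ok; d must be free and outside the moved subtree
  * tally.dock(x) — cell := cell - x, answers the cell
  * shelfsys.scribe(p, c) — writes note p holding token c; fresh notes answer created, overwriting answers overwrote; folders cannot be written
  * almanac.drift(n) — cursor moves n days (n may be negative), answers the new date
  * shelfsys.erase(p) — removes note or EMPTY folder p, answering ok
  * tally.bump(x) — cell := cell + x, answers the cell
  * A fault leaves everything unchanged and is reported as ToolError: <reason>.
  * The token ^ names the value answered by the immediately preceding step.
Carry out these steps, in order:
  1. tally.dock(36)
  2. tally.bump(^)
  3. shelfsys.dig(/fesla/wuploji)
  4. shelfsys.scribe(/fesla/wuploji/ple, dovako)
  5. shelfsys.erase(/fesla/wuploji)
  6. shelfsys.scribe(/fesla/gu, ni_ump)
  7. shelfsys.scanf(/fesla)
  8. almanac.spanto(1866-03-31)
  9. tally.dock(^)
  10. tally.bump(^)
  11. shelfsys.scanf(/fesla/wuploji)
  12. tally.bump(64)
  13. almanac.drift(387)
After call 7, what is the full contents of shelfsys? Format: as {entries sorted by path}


>> dock(x: 36)
<< -36
>> bump(x: ^)
<< -72
>> dig(p: /fesla/wuploji)
<< ok
>> scribe(p: /fesla/wuploji/ple, c: dovako)
<< created
>> erase(p: /fesla/wuploji)
<< ToolError: not empty
>> scribe(p: /fesla/gu, c: ni_ump)
<< created
>> scanf(p: /fesla)
<< [gu, wuploji/]
>> spanto(d: 1866-03-31)
<< -151
>> dock(x: ^)
<< 79
>> bump(x: ^)
<< 158
>> scanf(p: /fesla/wuploji)
<< [ple]
>> bump(x: 64)
<< 222
>> drift(n: 387)
<< 1867-09-20

Answer: {brubra_e=flubro, fesla/, fesla/gu=ni_ump, fesla/wuploji/, fesla/wuploji/ple=dovako}


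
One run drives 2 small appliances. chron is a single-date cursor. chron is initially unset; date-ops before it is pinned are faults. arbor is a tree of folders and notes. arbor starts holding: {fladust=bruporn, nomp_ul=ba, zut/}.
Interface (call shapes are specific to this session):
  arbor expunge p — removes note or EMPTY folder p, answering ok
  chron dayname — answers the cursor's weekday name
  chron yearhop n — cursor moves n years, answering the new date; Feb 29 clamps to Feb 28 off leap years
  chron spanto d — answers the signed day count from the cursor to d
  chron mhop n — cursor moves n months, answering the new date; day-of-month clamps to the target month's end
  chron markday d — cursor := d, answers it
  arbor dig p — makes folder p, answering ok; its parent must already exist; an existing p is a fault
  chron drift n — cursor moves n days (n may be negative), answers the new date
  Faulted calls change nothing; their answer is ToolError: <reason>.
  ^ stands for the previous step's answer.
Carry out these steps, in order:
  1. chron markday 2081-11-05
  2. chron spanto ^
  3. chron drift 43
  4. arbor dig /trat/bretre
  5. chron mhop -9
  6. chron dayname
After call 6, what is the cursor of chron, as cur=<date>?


% chron markday(d=2081-11-05) => 2081-11-05
% chron spanto(d=^) => 0
% chron drift(n=43) => 2081-12-18
% arbor dig(p=/trat/bretre) => ToolError: no parent
% chron mhop(n=-9) => 2081-03-18
% chron dayname() => Tuesday

Answer: cur=2081-03-18


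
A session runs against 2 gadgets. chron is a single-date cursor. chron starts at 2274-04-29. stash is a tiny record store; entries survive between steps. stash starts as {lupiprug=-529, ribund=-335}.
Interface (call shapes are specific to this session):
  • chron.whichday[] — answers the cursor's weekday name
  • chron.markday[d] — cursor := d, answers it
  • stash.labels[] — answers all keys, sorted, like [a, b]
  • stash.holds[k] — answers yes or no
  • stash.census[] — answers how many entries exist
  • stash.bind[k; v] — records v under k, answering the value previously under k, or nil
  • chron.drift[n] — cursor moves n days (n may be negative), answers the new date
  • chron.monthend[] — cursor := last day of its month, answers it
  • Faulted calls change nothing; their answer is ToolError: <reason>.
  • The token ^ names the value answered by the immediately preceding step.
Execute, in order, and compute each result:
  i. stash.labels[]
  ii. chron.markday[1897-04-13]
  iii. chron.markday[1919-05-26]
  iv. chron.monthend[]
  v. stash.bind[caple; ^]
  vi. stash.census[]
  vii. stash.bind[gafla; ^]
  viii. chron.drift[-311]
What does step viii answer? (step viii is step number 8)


I run labels, yielding [lupiprug, ribund].
I try markday with 1897-04-13, — result: 1897-04-13.
Using markday with 1919-05-26: 1919-05-26.
I invoke monthend, giving 1919-05-31.
I try bind with caple, ^, and observe nil.
Using census, → 3.
Next I call bind with gafla, ^, giving nil.
Next I call drift with -311, which returns 1918-07-24.

Answer: 1918-07-24


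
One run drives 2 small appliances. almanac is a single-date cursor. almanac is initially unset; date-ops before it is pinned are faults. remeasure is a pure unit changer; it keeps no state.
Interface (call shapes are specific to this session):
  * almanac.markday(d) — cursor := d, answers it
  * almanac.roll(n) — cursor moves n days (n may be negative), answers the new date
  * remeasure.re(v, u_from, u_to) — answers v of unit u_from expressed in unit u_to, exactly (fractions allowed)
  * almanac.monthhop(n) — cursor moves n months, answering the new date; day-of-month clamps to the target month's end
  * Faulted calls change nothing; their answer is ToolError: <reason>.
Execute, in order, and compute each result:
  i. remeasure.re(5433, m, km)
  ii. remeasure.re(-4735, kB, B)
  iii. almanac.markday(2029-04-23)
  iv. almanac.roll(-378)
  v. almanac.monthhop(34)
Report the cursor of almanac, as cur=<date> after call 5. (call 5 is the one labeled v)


I run remeasure.re passing 5433, m, km, — result: 5433/1000.
I try remeasure.re passing -4735, kB, B, and see -4735000.
Next I call almanac.markday passing 2029-04-23, and see 2029-04-23.
Calling almanac.roll passing -378, and see 2028-04-10.
Now I run almanac.monthhop passing 34, and get 2031-02-10.

Answer: cur=2031-02-10


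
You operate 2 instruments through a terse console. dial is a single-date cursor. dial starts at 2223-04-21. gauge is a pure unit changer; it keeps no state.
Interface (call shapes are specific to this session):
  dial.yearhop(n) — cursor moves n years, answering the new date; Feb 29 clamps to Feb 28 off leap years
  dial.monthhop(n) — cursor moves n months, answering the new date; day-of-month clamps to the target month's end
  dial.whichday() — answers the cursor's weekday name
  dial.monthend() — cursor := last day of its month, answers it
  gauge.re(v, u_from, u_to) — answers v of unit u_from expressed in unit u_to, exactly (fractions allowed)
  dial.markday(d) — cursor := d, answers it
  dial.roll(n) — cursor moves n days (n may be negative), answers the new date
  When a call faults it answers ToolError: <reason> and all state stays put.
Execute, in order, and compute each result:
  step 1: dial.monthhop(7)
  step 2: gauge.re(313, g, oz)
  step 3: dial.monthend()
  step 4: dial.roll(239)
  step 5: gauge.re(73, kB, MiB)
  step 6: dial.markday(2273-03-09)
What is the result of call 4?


! dial.monthhop(7) : 2223-11-21
! gauge.re(313, g, oz) : 500800000/45359237
! dial.monthend() : 2223-11-30
! dial.roll(239) : 2224-07-26
! gauge.re(73, kB, MiB) : 9125/131072
! dial.markday(2273-03-09) : 2273-03-09

Answer: 2224-07-26


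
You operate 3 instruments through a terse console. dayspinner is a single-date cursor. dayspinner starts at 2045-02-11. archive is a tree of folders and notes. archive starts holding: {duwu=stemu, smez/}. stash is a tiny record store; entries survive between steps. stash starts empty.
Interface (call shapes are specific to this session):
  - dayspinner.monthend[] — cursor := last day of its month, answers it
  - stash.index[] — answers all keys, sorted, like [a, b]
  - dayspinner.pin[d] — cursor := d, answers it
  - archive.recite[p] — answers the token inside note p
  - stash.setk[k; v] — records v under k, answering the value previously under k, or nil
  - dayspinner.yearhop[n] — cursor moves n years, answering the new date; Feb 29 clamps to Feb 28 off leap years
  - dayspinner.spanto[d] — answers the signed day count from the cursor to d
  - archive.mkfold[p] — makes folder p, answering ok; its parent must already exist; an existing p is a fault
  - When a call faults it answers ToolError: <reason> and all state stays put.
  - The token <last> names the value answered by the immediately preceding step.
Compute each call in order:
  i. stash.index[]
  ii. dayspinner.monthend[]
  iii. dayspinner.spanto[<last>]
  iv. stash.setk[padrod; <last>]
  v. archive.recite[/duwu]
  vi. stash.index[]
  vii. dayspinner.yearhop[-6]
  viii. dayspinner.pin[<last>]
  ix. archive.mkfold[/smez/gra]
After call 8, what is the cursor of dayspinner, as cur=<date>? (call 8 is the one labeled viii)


Answer: cur=2039-02-28

Derivation:
Now I run stash.index(), and observe [].
Calling dayspinner.monthend, giving 2045-02-28.
Now I run dayspinner.spanto with <last>, giving 0.
I invoke stash.setk with padrod, <last>: nil.
I use archive.recite with /duwu: stemu.
Next I call stash.index: [padrod].
Invoking dayspinner.yearhop with -6, yielding 2039-02-28.
Now I run dayspinner.pin with <last>, yielding 2039-02-28.
Calling archive.mkfold with /smez/gra, and get ok.


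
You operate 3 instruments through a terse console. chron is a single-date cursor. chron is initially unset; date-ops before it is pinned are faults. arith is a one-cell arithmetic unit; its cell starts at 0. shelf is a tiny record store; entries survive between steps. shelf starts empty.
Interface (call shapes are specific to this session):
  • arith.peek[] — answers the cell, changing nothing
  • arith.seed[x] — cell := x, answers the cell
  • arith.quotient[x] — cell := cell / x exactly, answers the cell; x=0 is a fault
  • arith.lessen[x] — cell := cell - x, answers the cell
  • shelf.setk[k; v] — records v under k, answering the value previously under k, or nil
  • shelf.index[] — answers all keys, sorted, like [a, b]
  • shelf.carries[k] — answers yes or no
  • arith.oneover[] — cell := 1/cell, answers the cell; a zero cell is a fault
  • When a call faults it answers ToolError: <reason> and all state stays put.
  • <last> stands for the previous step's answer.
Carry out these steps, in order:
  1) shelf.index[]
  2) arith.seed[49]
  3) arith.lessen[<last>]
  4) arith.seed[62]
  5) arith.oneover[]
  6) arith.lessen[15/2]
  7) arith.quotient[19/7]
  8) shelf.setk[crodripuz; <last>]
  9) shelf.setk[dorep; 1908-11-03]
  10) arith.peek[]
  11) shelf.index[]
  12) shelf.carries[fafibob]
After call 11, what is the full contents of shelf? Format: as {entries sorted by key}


~$ index
[out] []
~$ seed 49
[out] 49
~$ lessen <last>
[out] 0
~$ seed 62
[out] 62
~$ oneover
[out] 1/62
~$ lessen 15/2
[out] -232/31
~$ quotient 19/7
[out] -1624/589
~$ setk crodripuz <last>
[out] nil
~$ setk dorep 1908-11-03
[out] nil
~$ peek
[out] -1624/589
~$ index
[out] [crodripuz, dorep]
~$ carries fafibob
[out] no

Answer: {crodripuz=-1624/589, dorep=1908-11-03}


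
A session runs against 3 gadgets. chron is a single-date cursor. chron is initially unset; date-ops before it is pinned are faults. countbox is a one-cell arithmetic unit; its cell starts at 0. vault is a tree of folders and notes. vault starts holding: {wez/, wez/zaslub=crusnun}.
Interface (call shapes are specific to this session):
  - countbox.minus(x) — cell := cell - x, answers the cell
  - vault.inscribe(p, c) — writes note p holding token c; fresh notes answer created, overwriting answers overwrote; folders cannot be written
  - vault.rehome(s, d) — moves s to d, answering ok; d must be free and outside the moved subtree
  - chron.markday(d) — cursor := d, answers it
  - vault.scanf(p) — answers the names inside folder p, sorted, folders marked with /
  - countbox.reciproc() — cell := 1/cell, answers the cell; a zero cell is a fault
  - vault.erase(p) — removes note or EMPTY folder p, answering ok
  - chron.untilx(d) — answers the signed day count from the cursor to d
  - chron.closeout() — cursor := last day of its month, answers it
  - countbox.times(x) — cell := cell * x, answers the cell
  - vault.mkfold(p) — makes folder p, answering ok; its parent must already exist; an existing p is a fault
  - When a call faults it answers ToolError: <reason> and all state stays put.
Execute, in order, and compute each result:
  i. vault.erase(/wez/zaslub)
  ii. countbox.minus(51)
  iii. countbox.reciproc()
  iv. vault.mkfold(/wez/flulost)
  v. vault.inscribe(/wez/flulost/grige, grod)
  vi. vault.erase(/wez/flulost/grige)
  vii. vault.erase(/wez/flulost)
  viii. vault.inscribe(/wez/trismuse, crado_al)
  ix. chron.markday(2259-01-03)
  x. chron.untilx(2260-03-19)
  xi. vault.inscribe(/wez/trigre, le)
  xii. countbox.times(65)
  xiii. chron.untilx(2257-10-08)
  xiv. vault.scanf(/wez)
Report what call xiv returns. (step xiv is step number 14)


Answer: [trigre, trismuse]

Derivation:
·→ vault.erase(p: /wez/zaslub)
·← ok
·→ countbox.minus(x: 51)
·← -51
·→ countbox.reciproc()
·← -1/51
·→ vault.mkfold(p: /wez/flulost)
·← ok
·→ vault.inscribe(p: /wez/flulost/grige, c: grod)
·← created
·→ vault.erase(p: /wez/flulost/grige)
·← ok
·→ vault.erase(p: /wez/flulost)
·← ok
·→ vault.inscribe(p: /wez/trismuse, c: crado_al)
·← created
·→ chron.markday(d: 2259-01-03)
·← 2259-01-03
·→ chron.untilx(d: 2260-03-19)
·← 441
·→ vault.inscribe(p: /wez/trigre, c: le)
·← created
·→ countbox.times(x: 65)
·← -65/51
·→ chron.untilx(d: 2257-10-08)
·← -452
·→ vault.scanf(p: /wez)
·← [trigre, trismuse]


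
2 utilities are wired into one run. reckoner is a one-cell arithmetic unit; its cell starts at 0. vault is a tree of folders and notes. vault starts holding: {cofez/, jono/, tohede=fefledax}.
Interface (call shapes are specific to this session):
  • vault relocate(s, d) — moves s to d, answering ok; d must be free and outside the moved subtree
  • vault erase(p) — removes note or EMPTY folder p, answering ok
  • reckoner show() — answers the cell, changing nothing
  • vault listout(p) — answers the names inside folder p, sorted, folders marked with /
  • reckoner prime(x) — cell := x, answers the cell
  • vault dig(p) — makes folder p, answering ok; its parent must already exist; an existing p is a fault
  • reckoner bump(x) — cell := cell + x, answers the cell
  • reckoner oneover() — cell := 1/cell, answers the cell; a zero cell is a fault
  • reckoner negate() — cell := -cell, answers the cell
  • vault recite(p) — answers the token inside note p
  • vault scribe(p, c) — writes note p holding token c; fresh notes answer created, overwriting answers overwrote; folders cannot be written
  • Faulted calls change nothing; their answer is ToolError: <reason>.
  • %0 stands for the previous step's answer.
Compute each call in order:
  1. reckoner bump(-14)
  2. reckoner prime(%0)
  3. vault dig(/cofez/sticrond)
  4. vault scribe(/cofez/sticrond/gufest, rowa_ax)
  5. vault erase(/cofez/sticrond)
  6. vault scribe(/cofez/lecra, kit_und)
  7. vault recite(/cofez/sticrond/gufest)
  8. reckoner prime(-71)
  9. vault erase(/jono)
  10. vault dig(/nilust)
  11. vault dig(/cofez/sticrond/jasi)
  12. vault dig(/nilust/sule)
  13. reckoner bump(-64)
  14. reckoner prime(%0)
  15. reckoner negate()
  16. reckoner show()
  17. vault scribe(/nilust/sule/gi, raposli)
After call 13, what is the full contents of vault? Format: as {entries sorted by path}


Answer: {cofez/, cofez/lecra=kit_und, cofez/sticrond/, cofez/sticrond/gufest=rowa_ax, cofez/sticrond/jasi/, nilust/, nilust/sule/, tohede=fefledax}

Derivation:
~$ reckoner bump x: -14
:: -14
~$ reckoner prime x: %0
:: -14
~$ vault dig p: /cofez/sticrond
:: ok
~$ vault scribe p: /cofez/sticrond/gufest c: rowa_ax
:: created
~$ vault erase p: /cofez/sticrond
:: ToolError: not empty
~$ vault scribe p: /cofez/lecra c: kit_und
:: created
~$ vault recite p: /cofez/sticrond/gufest
:: rowa_ax
~$ reckoner prime x: -71
:: -71
~$ vault erase p: /jono
:: ok
~$ vault dig p: /nilust
:: ok
~$ vault dig p: /cofez/sticrond/jasi
:: ok
~$ vault dig p: /nilust/sule
:: ok
~$ reckoner bump x: -64
:: -135
~$ reckoner prime x: %0
:: -135
~$ reckoner negate
:: 135
~$ reckoner show
:: 135
~$ vault scribe p: /nilust/sule/gi c: raposli
:: created


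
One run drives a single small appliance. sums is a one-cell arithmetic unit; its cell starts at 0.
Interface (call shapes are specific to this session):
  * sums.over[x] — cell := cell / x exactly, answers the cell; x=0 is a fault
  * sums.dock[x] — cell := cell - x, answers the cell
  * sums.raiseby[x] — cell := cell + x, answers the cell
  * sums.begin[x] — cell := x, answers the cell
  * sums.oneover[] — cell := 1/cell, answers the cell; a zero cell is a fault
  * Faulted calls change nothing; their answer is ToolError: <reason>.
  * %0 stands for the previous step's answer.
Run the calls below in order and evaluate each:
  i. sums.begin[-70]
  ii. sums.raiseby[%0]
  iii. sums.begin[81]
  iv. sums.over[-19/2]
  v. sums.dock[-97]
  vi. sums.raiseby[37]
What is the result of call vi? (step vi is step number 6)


~$ sums.begin x→-70
:: -70
~$ sums.raiseby x→%0
:: -140
~$ sums.begin x→81
:: 81
~$ sums.over x→-19/2
:: -162/19
~$ sums.dock x→-97
:: 1681/19
~$ sums.raiseby x→37
:: 2384/19

Answer: 2384/19


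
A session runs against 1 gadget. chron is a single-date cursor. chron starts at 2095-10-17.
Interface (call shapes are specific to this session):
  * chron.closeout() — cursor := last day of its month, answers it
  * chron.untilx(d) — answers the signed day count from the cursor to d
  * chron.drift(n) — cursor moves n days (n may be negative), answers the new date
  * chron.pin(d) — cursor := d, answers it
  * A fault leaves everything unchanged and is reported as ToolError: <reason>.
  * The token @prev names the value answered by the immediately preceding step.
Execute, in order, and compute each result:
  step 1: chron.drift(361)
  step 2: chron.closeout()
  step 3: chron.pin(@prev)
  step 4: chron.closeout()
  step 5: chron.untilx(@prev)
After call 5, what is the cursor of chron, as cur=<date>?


==> chron.drift(361)
<== 2096-10-12
==> chron.closeout()
<== 2096-10-31
==> chron.pin(@prev)
<== 2096-10-31
==> chron.closeout()
<== 2096-10-31
==> chron.untilx(@prev)
<== 0

Answer: cur=2096-10-31


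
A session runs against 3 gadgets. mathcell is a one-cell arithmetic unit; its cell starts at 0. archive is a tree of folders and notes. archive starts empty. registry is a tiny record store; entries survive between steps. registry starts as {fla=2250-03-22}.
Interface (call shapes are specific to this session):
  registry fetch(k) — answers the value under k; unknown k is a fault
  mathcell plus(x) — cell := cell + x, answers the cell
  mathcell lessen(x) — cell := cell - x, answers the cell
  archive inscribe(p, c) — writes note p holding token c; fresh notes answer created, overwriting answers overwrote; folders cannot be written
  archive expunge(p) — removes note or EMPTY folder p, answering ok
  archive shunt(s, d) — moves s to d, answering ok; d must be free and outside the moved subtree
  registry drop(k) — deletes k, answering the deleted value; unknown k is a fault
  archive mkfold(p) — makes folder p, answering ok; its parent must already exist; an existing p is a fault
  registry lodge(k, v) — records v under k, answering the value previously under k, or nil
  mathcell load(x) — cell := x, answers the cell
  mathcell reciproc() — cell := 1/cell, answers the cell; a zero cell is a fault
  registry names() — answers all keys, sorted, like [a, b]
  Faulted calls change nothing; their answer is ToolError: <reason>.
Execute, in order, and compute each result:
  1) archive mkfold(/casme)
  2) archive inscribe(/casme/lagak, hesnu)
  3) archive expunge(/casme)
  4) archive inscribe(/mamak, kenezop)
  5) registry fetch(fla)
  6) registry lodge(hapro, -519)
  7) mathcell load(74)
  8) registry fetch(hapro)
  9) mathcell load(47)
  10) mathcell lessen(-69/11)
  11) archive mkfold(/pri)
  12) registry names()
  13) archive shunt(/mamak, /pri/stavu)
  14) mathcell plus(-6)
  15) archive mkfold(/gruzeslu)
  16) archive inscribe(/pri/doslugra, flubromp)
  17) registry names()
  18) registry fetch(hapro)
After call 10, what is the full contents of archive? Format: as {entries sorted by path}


Answer: {casme/, casme/lagak=hesnu, mamak=kenezop}

Derivation:
# 1. archive mkfold(p='/casme') -> ok
# 2. archive inscribe(p='/casme/lagak', c='hesnu') -> created
# 3. archive expunge(p='/casme') -> ToolError: not empty
# 4. archive inscribe(p='/mamak', c='kenezop') -> created
# 5. registry fetch(k='fla') -> 2250-03-22
# 6. registry lodge(k='hapro', v='-519') -> nil
# 7. mathcell load(x='74') -> 74
# 8. registry fetch(k='hapro') -> -519
# 9. mathcell load(x='47') -> 47
# 10. mathcell lessen(x='-69/11') -> 586/11
# 11. archive mkfold(p='/pri') -> ok
# 12. registry names() -> [fla, hapro]
# 13. archive shunt(s='/mamak', d='/pri/stavu') -> ok
# 14. mathcell plus(x='-6') -> 520/11
# 15. archive mkfold(p='/gruzeslu') -> ok
# 16. archive inscribe(p='/pri/doslugra', c='flubromp') -> created
# 17. registry names() -> [fla, hapro]
# 18. registry fetch(k='hapro') -> -519


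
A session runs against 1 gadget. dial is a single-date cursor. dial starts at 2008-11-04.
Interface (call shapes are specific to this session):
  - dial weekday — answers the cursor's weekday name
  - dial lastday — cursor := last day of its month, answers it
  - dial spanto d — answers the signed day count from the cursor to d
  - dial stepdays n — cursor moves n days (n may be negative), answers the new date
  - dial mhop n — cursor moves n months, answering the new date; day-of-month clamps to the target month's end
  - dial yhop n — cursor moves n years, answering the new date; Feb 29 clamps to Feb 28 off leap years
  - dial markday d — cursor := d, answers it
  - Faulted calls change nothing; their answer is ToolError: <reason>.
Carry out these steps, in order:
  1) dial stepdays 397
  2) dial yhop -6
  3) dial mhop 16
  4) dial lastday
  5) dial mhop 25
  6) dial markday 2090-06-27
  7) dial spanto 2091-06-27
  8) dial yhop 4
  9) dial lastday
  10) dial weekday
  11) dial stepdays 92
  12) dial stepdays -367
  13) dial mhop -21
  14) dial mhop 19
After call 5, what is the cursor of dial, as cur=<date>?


Using dial stepdays passing 397, giving 2009-12-06.
Invoking dial yhop passing -6, which returns 2003-12-06.
Next I call dial mhop passing 16, and see 2005-04-06.
Using dial lastday(): 2005-04-30.
Now I run dial mhop passing 25, giving 2007-05-30.
Using dial markday passing 2090-06-27, yielding 2090-06-27.
I run dial spanto passing 2091-06-27, → 365.
Calling dial yhop passing 4, yielding 2094-06-27.
Calling dial lastday, and see 2094-06-30.
I invoke dial weekday, and get Wednesday.
Now I run dial stepdays passing 92, — result: 2094-09-30.
Calling dial stepdays passing -367, and observe 2093-09-28.
Using dial mhop passing -21: 2091-12-28.
I call dial mhop passing 19, giving 2093-07-28.

Answer: cur=2007-05-30


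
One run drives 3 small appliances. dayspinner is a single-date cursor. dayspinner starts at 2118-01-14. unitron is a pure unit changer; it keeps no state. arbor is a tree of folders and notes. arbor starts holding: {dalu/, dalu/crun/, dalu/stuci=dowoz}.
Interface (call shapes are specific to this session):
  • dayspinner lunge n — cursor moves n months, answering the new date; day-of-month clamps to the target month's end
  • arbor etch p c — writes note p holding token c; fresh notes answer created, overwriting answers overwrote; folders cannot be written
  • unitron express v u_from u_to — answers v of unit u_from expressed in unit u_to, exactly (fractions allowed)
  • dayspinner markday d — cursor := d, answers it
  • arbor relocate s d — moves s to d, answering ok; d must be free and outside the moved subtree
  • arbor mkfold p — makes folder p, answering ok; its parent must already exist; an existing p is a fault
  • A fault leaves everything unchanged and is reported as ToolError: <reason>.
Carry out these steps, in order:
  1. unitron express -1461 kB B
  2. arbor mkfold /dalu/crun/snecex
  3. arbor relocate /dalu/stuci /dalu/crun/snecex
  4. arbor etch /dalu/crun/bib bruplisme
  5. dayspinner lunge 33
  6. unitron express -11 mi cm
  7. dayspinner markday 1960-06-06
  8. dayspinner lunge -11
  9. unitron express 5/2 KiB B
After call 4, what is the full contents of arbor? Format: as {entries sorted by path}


Now I run unitron express on v=-1461, u_from=kB, u_to=B, which returns -1461000.
I run arbor mkfold on p=/dalu/crun/snecex, — result: ok.
Calling arbor relocate on s=/dalu/stuci, d=/dalu/crun/snecex: ToolError: exists.
Using arbor etch on p=/dalu/crun/bib, c=bruplisme, and see created.
Next I call dayspinner lunge on n=33, giving 2120-10-14.
I invoke unitron express on v=-11, u_from=mi, u_to=cm, giving -8851392/5.
Now I run dayspinner markday on d=1960-06-06, and get 1960-06-06.
Using dayspinner lunge on n=-11, and get 1959-07-06.
I run unitron express on v=5/2, u_from=KiB, u_to=B, — result: 2560.

Answer: {dalu/, dalu/crun/, dalu/crun/bib=bruplisme, dalu/crun/snecex/, dalu/stuci=dowoz}


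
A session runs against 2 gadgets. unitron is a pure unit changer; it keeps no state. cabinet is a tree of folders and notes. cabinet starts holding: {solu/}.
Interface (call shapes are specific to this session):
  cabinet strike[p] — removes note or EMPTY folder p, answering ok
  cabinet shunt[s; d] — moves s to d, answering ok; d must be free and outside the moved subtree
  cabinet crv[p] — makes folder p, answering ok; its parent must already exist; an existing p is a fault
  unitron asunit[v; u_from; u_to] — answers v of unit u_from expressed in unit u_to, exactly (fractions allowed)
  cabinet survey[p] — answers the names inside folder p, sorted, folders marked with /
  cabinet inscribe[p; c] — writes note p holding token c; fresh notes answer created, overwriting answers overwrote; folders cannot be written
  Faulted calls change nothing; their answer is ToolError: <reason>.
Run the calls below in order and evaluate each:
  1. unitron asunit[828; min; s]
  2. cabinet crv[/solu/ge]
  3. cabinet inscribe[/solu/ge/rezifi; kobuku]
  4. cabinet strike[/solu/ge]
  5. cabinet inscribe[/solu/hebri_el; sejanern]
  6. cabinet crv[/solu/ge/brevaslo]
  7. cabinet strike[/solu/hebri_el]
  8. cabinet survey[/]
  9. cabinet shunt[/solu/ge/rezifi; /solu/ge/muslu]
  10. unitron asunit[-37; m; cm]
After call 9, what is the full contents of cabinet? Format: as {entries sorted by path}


Answer: {solu/, solu/ge/, solu/ge/brevaslo/, solu/ge/muslu=kobuku}

Derivation:
Calling unitron asunit passing v: 828, u_from: min, u_to: s, → 49680.
Next I call cabinet crv passing p: /solu/ge, giving ok.
I try cabinet inscribe passing p: /solu/ge/rezifi, c: kobuku, and get created.
Next I call cabinet strike passing p: /solu/ge, which returns ToolError: not empty.
Using cabinet inscribe passing p: /solu/hebri_el, c: sejanern, and observe created.
Next I call cabinet crv passing p: /solu/ge/brevaslo, — result: ok.
Then cabinet strike passing p: /solu/hebri_el, and observe ok.
Calling cabinet survey passing p: /, yielding [solu/].
I try cabinet shunt passing s: /solu/ge/rezifi, d: /solu/ge/muslu, → ok.
I run unitron asunit passing v: -37, u_from: m, u_to: cm, and get -3700.


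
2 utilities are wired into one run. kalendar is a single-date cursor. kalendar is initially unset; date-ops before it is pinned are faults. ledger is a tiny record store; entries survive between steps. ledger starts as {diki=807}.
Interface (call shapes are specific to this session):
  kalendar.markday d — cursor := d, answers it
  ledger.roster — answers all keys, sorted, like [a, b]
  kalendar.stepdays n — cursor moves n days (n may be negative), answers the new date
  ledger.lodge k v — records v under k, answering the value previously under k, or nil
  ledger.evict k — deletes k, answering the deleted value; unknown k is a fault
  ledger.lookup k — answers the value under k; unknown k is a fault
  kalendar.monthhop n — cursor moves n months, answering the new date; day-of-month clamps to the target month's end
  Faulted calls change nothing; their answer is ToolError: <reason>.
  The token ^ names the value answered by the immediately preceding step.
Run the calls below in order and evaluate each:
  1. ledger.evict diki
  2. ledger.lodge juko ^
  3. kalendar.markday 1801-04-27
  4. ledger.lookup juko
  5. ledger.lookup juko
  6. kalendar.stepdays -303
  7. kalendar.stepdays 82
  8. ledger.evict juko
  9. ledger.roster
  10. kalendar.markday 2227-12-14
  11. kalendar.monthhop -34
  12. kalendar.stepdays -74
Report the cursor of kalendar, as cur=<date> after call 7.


==> ledger.evict(diki)
<== 807
==> ledger.lodge(juko, ^)
<== nil
==> kalendar.markday(1801-04-27)
<== 1801-04-27
==> ledger.lookup(juko)
<== 807
==> ledger.lookup(juko)
<== 807
==> kalendar.stepdays(-303)
<== 1800-06-28
==> kalendar.stepdays(82)
<== 1800-09-18
==> ledger.evict(juko)
<== 807
==> ledger.roster()
<== []
==> kalendar.markday(2227-12-14)
<== 2227-12-14
==> kalendar.monthhop(-34)
<== 2225-02-14
==> kalendar.stepdays(-74)
<== 2224-12-02

Answer: cur=1800-09-18


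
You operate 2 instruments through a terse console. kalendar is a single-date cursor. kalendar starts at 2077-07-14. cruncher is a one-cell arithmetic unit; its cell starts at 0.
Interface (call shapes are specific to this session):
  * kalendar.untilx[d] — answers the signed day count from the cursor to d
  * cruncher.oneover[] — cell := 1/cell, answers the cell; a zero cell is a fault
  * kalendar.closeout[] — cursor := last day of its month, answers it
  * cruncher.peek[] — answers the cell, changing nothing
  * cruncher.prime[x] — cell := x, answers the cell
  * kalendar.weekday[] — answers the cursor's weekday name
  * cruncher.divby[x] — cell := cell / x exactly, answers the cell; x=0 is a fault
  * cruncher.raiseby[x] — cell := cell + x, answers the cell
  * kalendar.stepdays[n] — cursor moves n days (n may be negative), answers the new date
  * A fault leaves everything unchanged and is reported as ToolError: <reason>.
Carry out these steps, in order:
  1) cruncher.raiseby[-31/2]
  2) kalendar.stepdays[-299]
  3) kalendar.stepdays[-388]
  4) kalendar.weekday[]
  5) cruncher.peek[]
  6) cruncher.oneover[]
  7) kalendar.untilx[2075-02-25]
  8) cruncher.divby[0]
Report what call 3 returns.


Answer: 2075-08-27

Derivation:
>>> raiseby -31/2
= -31/2
>>> stepdays -299
= 2076-09-18
>>> stepdays -388
= 2075-08-27
>>> weekday
= Tuesday
>>> peek
= -31/2
>>> oneover
= -2/31
>>> untilx 2075-02-25
= -183
>>> divby 0
= ToolError: division by zero


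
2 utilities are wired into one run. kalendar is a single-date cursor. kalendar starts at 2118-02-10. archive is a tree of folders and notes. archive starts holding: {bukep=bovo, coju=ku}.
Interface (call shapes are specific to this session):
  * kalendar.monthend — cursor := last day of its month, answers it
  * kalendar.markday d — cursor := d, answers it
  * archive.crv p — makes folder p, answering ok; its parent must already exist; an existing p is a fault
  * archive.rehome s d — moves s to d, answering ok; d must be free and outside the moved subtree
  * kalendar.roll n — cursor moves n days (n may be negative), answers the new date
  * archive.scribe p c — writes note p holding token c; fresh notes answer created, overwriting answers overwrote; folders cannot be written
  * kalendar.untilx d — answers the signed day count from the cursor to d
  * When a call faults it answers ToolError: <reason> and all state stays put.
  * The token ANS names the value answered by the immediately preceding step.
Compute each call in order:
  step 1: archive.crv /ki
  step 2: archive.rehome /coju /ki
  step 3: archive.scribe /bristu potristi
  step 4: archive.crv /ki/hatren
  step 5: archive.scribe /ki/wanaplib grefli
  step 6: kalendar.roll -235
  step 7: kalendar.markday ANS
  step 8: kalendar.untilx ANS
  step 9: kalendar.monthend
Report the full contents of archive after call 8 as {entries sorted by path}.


Answer: {bristu=potristi, bukep=bovo, coju=ku, ki/, ki/hatren/, ki/wanaplib=grefli}

Derivation:
Now I run archive.crv(p='/ki'), yielding ok.
Using archive.rehome(s='/coju', d='/ki'), giving ToolError: exists.
I invoke archive.scribe(p='/bristu', c='potristi'), and get created.
I call archive.crv(p='/ki/hatren'), yielding ok.
Next I call archive.scribe(p='/ki/wanaplib', c='grefli'), yielding created.
Using kalendar.roll(n='-235'), and see 2117-06-20.
Using kalendar.markday(d='ANS'): 2117-06-20.
Using kalendar.untilx(d='ANS'): 0.
Calling kalendar.monthend, giving 2117-06-30.


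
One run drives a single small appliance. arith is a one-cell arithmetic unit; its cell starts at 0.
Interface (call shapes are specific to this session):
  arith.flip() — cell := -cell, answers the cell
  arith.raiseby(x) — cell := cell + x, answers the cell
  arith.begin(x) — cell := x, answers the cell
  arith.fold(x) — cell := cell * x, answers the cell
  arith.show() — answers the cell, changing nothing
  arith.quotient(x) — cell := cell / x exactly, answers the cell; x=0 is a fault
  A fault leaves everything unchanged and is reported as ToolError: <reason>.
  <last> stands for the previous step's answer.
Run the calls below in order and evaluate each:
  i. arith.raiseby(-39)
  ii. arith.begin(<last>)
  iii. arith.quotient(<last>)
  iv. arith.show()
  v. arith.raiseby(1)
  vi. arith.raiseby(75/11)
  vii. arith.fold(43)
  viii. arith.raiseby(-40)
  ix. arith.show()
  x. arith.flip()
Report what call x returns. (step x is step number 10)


Then arith.raiseby passing x=-39, — result: -39.
Invoking arith.begin passing x=<last>, which returns -39.
Using arith.quotient passing x=<last>, and see 1.
Next I call arith.show, and get 1.
I try arith.raiseby passing x=1, and see 2.
Next I call arith.raiseby passing x=75/11, and observe 97/11.
Calling arith.fold passing x=43, and observe 4171/11.
I invoke arith.raiseby passing x=-40, — result: 3731/11.
I use arith.show(): 3731/11.
Next I call arith.flip(), and see -3731/11.

Answer: -3731/11


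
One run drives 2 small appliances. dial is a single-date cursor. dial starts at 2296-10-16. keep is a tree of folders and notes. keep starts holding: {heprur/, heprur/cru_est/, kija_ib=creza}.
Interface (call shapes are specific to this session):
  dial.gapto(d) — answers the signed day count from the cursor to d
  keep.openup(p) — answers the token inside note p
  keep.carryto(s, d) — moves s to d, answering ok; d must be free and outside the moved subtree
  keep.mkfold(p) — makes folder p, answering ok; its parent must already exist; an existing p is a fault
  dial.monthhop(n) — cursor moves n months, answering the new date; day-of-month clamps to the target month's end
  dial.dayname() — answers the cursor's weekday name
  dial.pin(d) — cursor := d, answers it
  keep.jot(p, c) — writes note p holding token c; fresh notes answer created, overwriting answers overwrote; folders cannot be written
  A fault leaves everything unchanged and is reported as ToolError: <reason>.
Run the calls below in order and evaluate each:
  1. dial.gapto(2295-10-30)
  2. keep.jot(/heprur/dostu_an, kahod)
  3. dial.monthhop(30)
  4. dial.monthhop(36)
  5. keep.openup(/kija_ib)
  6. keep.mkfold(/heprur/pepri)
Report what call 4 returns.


% gapto(d→2295-10-30) => -352
% jot(p→/heprur/dostu_an, c→kahod) => created
% monthhop(n→30) => 2299-04-16
% monthhop(n→36) => 2302-04-16
% openup(p→/kija_ib) => creza
% mkfold(p→/heprur/pepri) => ok

Answer: 2302-04-16


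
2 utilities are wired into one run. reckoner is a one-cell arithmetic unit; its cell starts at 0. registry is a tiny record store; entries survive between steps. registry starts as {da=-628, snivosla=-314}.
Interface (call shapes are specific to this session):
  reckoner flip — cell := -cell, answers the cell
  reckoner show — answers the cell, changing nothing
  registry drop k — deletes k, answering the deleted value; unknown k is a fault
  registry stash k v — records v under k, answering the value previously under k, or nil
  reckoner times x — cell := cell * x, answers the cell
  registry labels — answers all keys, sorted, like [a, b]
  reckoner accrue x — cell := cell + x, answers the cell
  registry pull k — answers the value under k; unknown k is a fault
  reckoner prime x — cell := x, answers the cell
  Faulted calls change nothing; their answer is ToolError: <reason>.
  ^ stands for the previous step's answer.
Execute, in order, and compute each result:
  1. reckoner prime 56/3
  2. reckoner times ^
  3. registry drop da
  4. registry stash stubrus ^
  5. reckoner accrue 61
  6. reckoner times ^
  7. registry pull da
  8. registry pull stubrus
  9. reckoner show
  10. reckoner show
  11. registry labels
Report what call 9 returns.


Answer: 13579225/81

Derivation:
$ reckoner prime 56/3
= 56/3
$ reckoner times ^
= 3136/9
$ registry drop da
= -628
$ registry stash stubrus ^
= nil
$ reckoner accrue 61
= 3685/9
$ reckoner times ^
= 13579225/81
$ registry pull da
= ToolError: no such key da
$ registry pull stubrus
= -628
$ reckoner show
= 13579225/81
$ reckoner show
= 13579225/81
$ registry labels
= [snivosla, stubrus]


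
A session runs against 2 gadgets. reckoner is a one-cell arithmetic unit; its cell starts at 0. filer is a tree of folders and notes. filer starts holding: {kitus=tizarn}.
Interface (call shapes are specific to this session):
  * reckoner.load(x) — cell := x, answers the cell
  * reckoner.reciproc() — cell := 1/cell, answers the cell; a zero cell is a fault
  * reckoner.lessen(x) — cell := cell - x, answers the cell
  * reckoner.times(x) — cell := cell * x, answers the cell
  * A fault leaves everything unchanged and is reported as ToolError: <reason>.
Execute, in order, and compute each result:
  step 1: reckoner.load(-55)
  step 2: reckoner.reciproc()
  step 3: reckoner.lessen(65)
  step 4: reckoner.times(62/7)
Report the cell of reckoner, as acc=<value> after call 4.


Act: reckoner.load[x→-55]
Obs: -55
Act: reckoner.reciproc[]
Obs: -1/55
Act: reckoner.lessen[x→65]
Obs: -3576/55
Act: reckoner.times[x→62/7]
Obs: -221712/385

Answer: acc=-221712/385
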